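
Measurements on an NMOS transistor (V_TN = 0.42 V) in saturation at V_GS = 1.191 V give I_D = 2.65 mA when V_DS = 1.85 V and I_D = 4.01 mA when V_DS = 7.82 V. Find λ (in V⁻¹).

λ = 0.102 V⁻¹

With V_GS fixed, I_D ∝ (1 + λ V_DS) in saturation, so I_D2/I_D1 = (1 + λ V_DS2)/(1 + λ V_DS1).
4.01/2.65 = 1.513 = (1 + 7.82 λ)/(1 + 1.85 λ).
Solving: λ (I_D1 V_DS2 − I_D2 V_DS1) = I_D2 − I_D1, so λ = (4.01 − 2.65) / (2.65 × 7.82 − 4.01 × 1.85) = 1.36 / 13.3 = 0.102 V⁻¹.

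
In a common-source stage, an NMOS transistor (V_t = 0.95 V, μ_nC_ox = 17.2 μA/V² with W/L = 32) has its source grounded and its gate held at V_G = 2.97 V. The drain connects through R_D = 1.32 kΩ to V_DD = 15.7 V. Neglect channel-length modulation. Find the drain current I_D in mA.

V_GS = V_G = 2.97 V, so V_ov = 2.97 − 0.95 = 2.02 V.
k_n = μ_nC_ox · (W/L) = 0.5504 mA/V².
Assume saturation: I_D = ½ k_n V_ov² = 0.5 × 0.5504 × 2.02² = 1.12 mA, giving V_DS = V_DD − I_D R_D = 15.7 − 1.12 × 1.32 = 14.2 V.
V_DS = 14.2 V ≥ V_ov = 2.02 V, confirming saturation.

I_D = 1.12 mA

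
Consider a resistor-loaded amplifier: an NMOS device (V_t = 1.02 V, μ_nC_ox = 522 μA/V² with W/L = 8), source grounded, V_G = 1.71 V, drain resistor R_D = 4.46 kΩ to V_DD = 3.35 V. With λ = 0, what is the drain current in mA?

I_D = 0.683 mA

V_GS = V_G = 1.71 V, so V_ov = 1.71 − 1.02 = 0.69 V.
k_n = μ_nC_ox · (W/L) = 4.176 mA/V².
Assume saturation: I_D = ½ k_n V_ov² = 0.5 × 4.176 × 0.69² = 0.994 mA, giving V_DS = V_DD − I_D R_D = 3.35 − 0.994 × 4.46 = -1.08 V.
But -1.08 V < V_ov = 0.69 V, so the device is actually in triode.
In triode I_D = k_n[V_ov V_DS − ½ V_DS²] and I_D = (V_DD − V_DS)/R_D. Equating: 9.31 V_DS² − 13.85 V_DS + 3.35 = 0, giving V_DS = 0.304 V (the root below V_ov).
I_D = (3.35 − 0.304) / 4.46 = 0.683 mA.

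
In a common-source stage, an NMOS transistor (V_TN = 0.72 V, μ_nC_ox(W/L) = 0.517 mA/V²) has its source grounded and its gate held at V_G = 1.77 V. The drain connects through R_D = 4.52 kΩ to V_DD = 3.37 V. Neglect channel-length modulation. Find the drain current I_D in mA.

I_D = 0.285 mA

V_GS = V_G = 1.77 V, so V_ov = 1.77 − 0.72 = 1.05 V.
Assume saturation: I_D = ½ k_n V_ov² = 0.5 × 0.517 × 1.05² = 0.285 mA, giving V_DS = V_DD − I_D R_D = 3.37 − 0.285 × 4.52 = 2.08 V.
V_DS = 2.08 V ≥ V_ov = 1.05 V, confirming saturation.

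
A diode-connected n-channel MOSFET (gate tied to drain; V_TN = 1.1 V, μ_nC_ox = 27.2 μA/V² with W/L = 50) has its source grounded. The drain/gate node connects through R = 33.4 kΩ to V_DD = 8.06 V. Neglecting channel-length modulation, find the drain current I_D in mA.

With gate tied to drain, V_GS = V_DS ≥ V_GS − V_TN, so the device is in saturation.
k_n = μ_nC_ox · (W/L) = 1.36 mA/V².
KCL at the drain: ½ k_n (V_GS − V_TN)² = (V_DD − V_GS)/R.
Let x = V_GS − 1.1. Then 22.7 x² + x − 6.96 = 0, giving x = 0.532 V (positive root), so V_GS = 1.63 V.
I_D = (V_DD − V_GS)/R = (8.06 − 1.63) / 33.4 = 0.192 mA.

I_D = 0.192 mA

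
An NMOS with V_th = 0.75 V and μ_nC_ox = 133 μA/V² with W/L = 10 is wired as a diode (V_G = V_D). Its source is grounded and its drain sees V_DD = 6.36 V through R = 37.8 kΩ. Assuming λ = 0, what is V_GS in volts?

With gate tied to drain, V_GS = V_DS ≥ V_GS − V_th, so the device is in saturation.
k_n = μ_nC_ox · (W/L) = 1.33 mA/V².
KCL at the drain: ½ k_n (V_GS − V_th)² = (V_DD − V_GS)/R.
Let x = V_GS − 0.75. Then 25.1 x² + x − 5.61 = 0, giving x = 0.453 V (positive root), so V_GS = 1.2 V.
I_D = (V_DD − V_GS)/R = (6.36 − 1.2) / 37.8 = 0.136 mA.

V_GS = 1.20 V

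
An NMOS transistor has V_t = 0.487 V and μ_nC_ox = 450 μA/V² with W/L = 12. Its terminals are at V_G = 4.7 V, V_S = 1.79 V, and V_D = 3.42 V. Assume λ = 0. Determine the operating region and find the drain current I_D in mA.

Triode; I_D = 14.2 mA

V_GS = V_G − V_S = 4.7 − 1.79 = 2.91 V; V_DS = V_D − V_S = 3.42 − 1.79 = 1.63 V.
k_n = μ_nC_ox · (W/L) = 5.4 mA/V².
V_ov = V_GS − V_t = 2.91 − 0.487 = 2.42 V.
Since V_DS = 1.63 V < V_ov = 2.42 V, the device is in the triode region.
I_D = k_n [V_ov · V_DS − ½ V_DS²] = 5.4 × [2.42 × 1.63 − 0.5 × 1.63²] = 14.2 mA.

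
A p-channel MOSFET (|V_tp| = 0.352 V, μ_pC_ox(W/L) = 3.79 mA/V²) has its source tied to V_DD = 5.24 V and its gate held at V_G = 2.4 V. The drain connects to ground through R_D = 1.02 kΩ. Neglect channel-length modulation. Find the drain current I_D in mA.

I_D = 4.60 mA

V_SG = V_DD − V_G = 5.24 − 2.4 = 2.84 V, so V_ov = 2.84 − 0.352 = 2.49 V.
Assume saturation: I_D = ½ k_p V_ov² = 0.5 × 3.79 × 2.49² = 11.7 mA, giving V_SD = V_DD − I_D R_D = 5.24 − 11.7 × 1.02 = -6.72 V.
But -6.72 V < V_ov = 2.49 V, so the device is actually in triode.
In triode I_D = k_p[V_ov V_SD − ½ V_SD²] and I_D = (V_DD − V_SD)/R_D. Equating: 1.93 V_SD² − 10.62 V_SD + 5.24 = 0, giving V_SD = 0.548 V (the root below V_ov).
I_D = (5.24 − 0.548) / 1.02 = 4.6 mA.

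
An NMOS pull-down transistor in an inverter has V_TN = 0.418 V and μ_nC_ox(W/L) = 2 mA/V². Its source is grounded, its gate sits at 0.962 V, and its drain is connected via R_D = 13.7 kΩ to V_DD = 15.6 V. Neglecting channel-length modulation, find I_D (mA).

I_D = 0.296 mA

V_GS = V_G = 0.962 V, so V_ov = 0.962 − 0.418 = 0.544 V.
Assume saturation: I_D = ½ k_n V_ov² = 0.5 × 2 × 0.544² = 0.296 mA, giving V_DS = V_DD − I_D R_D = 15.6 − 0.296 × 13.7 = 11.5 V.
V_DS = 11.5 V ≥ V_ov = 0.544 V, confirming saturation.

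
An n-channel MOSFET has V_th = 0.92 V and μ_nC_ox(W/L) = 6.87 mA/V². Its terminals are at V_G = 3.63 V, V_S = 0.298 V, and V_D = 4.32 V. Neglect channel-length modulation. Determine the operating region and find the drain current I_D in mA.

Saturation; I_D = 20.0 mA

V_GS = V_G − V_S = 3.63 − 0.298 = 3.33 V; V_DS = V_D − V_S = 4.32 − 0.298 = 4.02 V.
V_ov = V_GS − V_th = 3.33 − 0.92 = 2.41 V.
Since V_DS = 4.02 V ≥ V_ov = 2.41 V, the device is in saturation.
I_D = ½ k_n V_ov² = 0.5 × 6.87 × 2.41² = 20 mA.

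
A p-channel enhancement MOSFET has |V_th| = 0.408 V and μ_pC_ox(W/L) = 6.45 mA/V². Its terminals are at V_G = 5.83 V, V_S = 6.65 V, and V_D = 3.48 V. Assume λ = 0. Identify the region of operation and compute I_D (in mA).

Saturation; I_D = 0.547 mA

V_SG = V_S − V_G = 6.65 − 5.83 = 0.82 V; V_SD = V_S − V_D = 6.65 − 3.48 = 3.17 V.
V_ov = V_SG − |V_th| = 0.82 − 0.408 = 0.412 V.
Since V_SD = 3.17 V ≥ V_ov = 0.412 V, the device is in saturation.
I_D = ½ k_p V_ov² = 0.5 × 6.45 × 0.412² = 0.547 mA.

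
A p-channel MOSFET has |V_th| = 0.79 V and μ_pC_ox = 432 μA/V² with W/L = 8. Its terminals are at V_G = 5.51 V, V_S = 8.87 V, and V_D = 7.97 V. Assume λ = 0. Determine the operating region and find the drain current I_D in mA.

Triode; I_D = 6.59 mA

V_SG = V_S − V_G = 8.87 − 5.51 = 3.36 V; V_SD = V_S − V_D = 8.87 − 7.97 = 0.9 V.
k_p = μ_pC_ox · (W/L) = 3.456 mA/V².
V_ov = V_SG − |V_th| = 3.36 − 0.79 = 2.57 V.
Since V_SD = 0.9 V < V_ov = 2.57 V, the device is in the triode region.
I_D = k_p [V_ov · V_SD − ½ V_SD²] = 3.456 × [2.57 × 0.9 − 0.5 × 0.9²] = 6.59 mA.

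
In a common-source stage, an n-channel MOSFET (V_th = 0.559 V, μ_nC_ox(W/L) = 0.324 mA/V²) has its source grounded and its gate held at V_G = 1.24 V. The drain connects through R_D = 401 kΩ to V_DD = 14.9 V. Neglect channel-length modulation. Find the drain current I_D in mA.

V_GS = V_G = 1.24 V, so V_ov = 1.24 − 0.559 = 0.681 V.
Assume saturation: I_D = ½ k_n V_ov² = 0.5 × 0.324 × 0.681² = 0.0751 mA, giving V_DS = V_DD − I_D R_D = 14.9 − 0.0751 × 401 = -15.2 V.
But -15.2 V < V_ov = 0.681 V, so the device is actually in triode.
In triode I_D = k_n[V_ov V_DS − ½ V_DS²] and I_D = (V_DD − V_DS)/R_D. Equating: 65 V_DS² − 89.48 V_DS + 14.9 = 0, giving V_DS = 0.194 V (the root below V_ov).
I_D = (14.9 − 0.194) / 401 = 0.0367 mA.

I_D = 0.0367 mA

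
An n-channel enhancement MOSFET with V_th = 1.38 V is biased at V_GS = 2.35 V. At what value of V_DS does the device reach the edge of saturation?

V_DS,sat = 0.970 V

The boundary between triode and saturation is V_DS = V_GS − V_th = V_ov.
V_ov = 2.35 − 1.38 = 0.97 V.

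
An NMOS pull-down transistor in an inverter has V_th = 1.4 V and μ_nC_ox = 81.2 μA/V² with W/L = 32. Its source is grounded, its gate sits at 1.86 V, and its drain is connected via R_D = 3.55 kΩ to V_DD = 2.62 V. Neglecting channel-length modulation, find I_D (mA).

V_GS = V_G = 1.86 V, so V_ov = 1.86 − 1.4 = 0.46 V.
k_n = μ_nC_ox · (W/L) = 2.598 mA/V².
Assume saturation: I_D = ½ k_n V_ov² = 0.5 × 2.598 × 0.46² = 0.275 mA, giving V_DS = V_DD − I_D R_D = 2.62 − 0.275 × 3.55 = 1.64 V.
V_DS = 1.64 V ≥ V_ov = 0.46 V, confirming saturation.

I_D = 0.275 mA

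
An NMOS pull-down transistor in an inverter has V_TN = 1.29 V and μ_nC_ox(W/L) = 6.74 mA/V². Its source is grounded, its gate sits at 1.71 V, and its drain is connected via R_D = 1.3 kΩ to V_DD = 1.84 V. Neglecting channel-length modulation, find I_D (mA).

V_GS = V_G = 1.71 V, so V_ov = 1.71 − 1.29 = 0.42 V.
Assume saturation: I_D = ½ k_n V_ov² = 0.5 × 6.74 × 0.42² = 0.594 mA, giving V_DS = V_DD − I_D R_D = 1.84 − 0.594 × 1.3 = 1.07 V.
V_DS = 1.07 V ≥ V_ov = 0.42 V, confirming saturation.

I_D = 0.594 mA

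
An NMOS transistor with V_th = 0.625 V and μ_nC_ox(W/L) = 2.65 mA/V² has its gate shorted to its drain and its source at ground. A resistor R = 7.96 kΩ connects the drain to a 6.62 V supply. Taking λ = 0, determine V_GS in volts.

With gate tied to drain, V_GS = V_DS ≥ V_GS − V_th, so the device is in saturation.
KCL at the drain: ½ k_n (V_GS − V_th)² = (V_DD − V_GS)/R.
Let x = V_GS − 0.625. Then 10.5 x² + x − 5.995 = 0, giving x = 0.708 V (positive root), so V_GS = 1.33 V.
I_D = (V_DD − V_GS)/R = (6.62 − 1.33) / 7.96 = 0.664 mA.

V_GS = 1.33 V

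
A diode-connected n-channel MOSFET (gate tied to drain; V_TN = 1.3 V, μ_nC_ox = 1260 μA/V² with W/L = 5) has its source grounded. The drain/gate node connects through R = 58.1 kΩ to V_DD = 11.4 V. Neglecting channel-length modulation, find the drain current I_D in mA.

With gate tied to drain, V_GS = V_DS ≥ V_GS − V_TN, so the device is in saturation.
k_n = μ_nC_ox · (W/L) = 6.3 mA/V².
KCL at the drain: ½ k_n (V_GS − V_TN)² = (V_DD − V_GS)/R.
Let x = V_GS − 1.3. Then 183 x² + x − 10.1 = 0, giving x = 0.232 V (positive root), so V_GS = 1.53 V.
I_D = (V_DD − V_GS)/R = (11.4 − 1.53) / 58.1 = 0.17 mA.

I_D = 0.170 mA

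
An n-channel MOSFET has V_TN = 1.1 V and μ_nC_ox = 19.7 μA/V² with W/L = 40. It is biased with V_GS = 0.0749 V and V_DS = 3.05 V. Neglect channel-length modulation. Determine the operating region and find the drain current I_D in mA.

V_GS = 0.0749 V < V_TN = 1.1 V, so the transistor is in cutoff.

Cutoff; I_D = 0 mA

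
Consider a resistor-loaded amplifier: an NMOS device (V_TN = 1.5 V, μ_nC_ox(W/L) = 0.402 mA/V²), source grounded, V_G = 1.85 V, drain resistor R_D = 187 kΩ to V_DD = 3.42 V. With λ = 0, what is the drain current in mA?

V_GS = V_G = 1.85 V, so V_ov = 1.85 − 1.5 = 0.35 V.
Assume saturation: I_D = ½ k_n V_ov² = 0.5 × 0.402 × 0.35² = 0.0246 mA, giving V_DS = V_DD − I_D R_D = 3.42 − 0.0246 × 187 = -1.18 V.
But -1.18 V < V_ov = 0.35 V, so the device is actually in triode.
In triode I_D = k_n[V_ov V_DS − ½ V_DS²] and I_D = (V_DD − V_DS)/R_D. Equating: 37.6 V_DS² − 27.31 V_DS + 3.42 = 0, giving V_DS = 0.161 V (the root below V_ov).
I_D = (3.42 − 0.161) / 187 = 0.0174 mA.

I_D = 0.0174 mA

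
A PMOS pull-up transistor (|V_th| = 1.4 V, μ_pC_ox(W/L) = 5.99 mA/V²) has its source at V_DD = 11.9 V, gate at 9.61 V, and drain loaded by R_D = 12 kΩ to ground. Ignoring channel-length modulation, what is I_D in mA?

I_D = 0.974 mA

V_SG = V_DD − V_G = 11.9 − 9.61 = 2.29 V, so V_ov = 2.29 − 1.4 = 0.89 V.
Assume saturation: I_D = ½ k_p V_ov² = 0.5 × 5.99 × 0.89² = 2.37 mA, giving V_SD = V_DD − I_D R_D = 11.9 − 2.37 × 12 = -16.6 V.
But -16.6 V < V_ov = 0.89 V, so the device is actually in triode.
In triode I_D = k_p[V_ov V_SD − ½ V_SD²] and I_D = (V_DD − V_SD)/R_D. Equating: 35.9 V_SD² − 64.97 V_SD + 11.9 = 0, giving V_SD = 0.207 V (the root below V_ov).
I_D = (11.9 − 0.207) / 12 = 0.974 mA.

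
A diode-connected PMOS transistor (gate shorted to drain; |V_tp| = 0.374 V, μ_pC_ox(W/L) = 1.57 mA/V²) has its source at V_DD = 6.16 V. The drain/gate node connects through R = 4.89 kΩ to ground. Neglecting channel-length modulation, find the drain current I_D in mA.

I_D = 0.957 mA

With gate tied to drain, V_SG = V_SD ≥ V_SG − |V_tp|, so the device is in saturation.
KCL at the drain: ½ k_p (V_SG − |V_tp|)² = (V_DD − V_SG)/R.
Let x = V_SG − 0.374. Then 3.84 x² + x − 5.786 = 0, giving x = 1.1 V (positive root), so V_SG = 1.48 V.
I_D = (V_DD − V_SG)/R = (6.16 − 1.48) / 4.89 = 0.957 mA.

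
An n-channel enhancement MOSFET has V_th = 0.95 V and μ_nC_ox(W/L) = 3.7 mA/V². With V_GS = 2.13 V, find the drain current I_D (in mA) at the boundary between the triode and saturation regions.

I_D = 2.58 mA

At the boundary V_DS = V_ov = V_GS − V_th = 2.13 − 0.95 = 1.18 V.
I_D = ½ k_n V_ov² = 0.5 × 3.7 × 1.18² = 2.58 mA.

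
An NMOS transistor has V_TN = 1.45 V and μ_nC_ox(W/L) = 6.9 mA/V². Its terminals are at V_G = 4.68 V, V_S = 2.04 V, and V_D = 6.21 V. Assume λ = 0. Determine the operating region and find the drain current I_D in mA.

Saturation; I_D = 4.89 mA

V_GS = V_G − V_S = 4.68 − 2.04 = 2.64 V; V_DS = V_D − V_S = 6.21 − 2.04 = 4.17 V.
V_ov = V_GS − V_TN = 2.64 − 1.45 = 1.19 V.
Since V_DS = 4.17 V ≥ V_ov = 1.19 V, the device is in saturation.
I_D = ½ k_n V_ov² = 0.5 × 6.9 × 1.19² = 4.89 mA.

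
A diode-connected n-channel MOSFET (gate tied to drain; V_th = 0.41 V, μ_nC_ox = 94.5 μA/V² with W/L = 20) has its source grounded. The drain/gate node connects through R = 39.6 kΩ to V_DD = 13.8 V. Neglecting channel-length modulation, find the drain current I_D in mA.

I_D = 0.323 mA

With gate tied to drain, V_GS = V_DS ≥ V_GS − V_th, so the device is in saturation.
k_n = μ_nC_ox · (W/L) = 1.89 mA/V².
KCL at the drain: ½ k_n (V_GS − V_th)² = (V_DD − V_GS)/R.
Let x = V_GS − 0.41. Then 37.4 x² + x − 13.39 = 0, giving x = 0.585 V (positive root), so V_GS = 0.995 V.
I_D = (V_DD − V_GS)/R = (13.8 − 0.995) / 39.6 = 0.323 mA.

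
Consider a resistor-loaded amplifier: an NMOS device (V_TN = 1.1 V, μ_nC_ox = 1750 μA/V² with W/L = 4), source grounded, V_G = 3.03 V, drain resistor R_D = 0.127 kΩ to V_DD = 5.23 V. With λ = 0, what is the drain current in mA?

I_D = 13.0 mA

V_GS = V_G = 3.03 V, so V_ov = 3.03 − 1.1 = 1.93 V.
k_n = μ_nC_ox · (W/L) = 7 mA/V².
Assume saturation: I_D = ½ k_n V_ov² = 0.5 × 7 × 1.93² = 13 mA, giving V_DS = V_DD − I_D R_D = 5.23 − 13 × 0.127 = 3.57 V.
V_DS = 3.57 V ≥ V_ov = 1.93 V, confirming saturation.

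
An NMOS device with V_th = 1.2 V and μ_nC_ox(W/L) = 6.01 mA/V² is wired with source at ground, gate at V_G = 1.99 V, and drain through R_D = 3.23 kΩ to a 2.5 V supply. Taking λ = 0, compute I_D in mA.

I_D = 0.721 mA

V_GS = V_G = 1.99 V, so V_ov = 1.99 − 1.2 = 0.79 V.
Assume saturation: I_D = ½ k_n V_ov² = 0.5 × 6.01 × 0.79² = 1.88 mA, giving V_DS = V_DD − I_D R_D = 2.5 − 1.88 × 3.23 = -3.56 V.
But -3.56 V < V_ov = 0.79 V, so the device is actually in triode.
In triode I_D = k_n[V_ov V_DS − ½ V_DS²] and I_D = (V_DD − V_DS)/R_D. Equating: 9.71 V_DS² − 16.34 V_DS + 2.5 = 0, giving V_DS = 0.17 V (the root below V_ov).
I_D = (2.5 − 0.17) / 3.23 = 0.721 mA.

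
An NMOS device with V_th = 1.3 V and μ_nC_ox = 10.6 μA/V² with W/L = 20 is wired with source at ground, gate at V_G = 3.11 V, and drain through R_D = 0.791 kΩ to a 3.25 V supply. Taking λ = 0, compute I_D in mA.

V_GS = V_G = 3.11 V, so V_ov = 3.11 − 1.3 = 1.81 V.
k_n = μ_nC_ox · (W/L) = 0.212 mA/V².
Assume saturation: I_D = ½ k_n V_ov² = 0.5 × 0.212 × 1.81² = 0.347 mA, giving V_DS = V_DD − I_D R_D = 3.25 − 0.347 × 0.791 = 2.98 V.
V_DS = 2.98 V ≥ V_ov = 1.81 V, confirming saturation.

I_D = 0.347 mA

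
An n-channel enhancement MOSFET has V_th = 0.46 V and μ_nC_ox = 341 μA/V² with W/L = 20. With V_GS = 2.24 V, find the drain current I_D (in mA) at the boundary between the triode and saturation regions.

I_D = 10.8 mA

At the boundary V_DS = V_ov = V_GS − V_th = 2.24 − 0.46 = 1.78 V.
k_n = μ_nC_ox · (W/L) = 6.82 mA/V².
I_D = ½ k_n V_ov² = 0.5 × 6.82 × 1.78² = 10.8 mA.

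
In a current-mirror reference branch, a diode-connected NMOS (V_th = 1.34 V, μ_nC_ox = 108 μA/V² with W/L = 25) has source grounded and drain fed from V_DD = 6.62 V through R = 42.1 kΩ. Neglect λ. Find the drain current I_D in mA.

With gate tied to drain, V_GS = V_DS ≥ V_GS − V_th, so the device is in saturation.
k_n = μ_nC_ox · (W/L) = 2.7 mA/V².
KCL at the drain: ½ k_n (V_GS − V_th)² = (V_DD − V_GS)/R.
Let x = V_GS − 1.34. Then 56.8 x² + x − 5.28 = 0, giving x = 0.296 V (positive root), so V_GS = 1.64 V.
I_D = (V_DD − V_GS)/R = (6.62 − 1.64) / 42.1 = 0.118 mA.

I_D = 0.118 mA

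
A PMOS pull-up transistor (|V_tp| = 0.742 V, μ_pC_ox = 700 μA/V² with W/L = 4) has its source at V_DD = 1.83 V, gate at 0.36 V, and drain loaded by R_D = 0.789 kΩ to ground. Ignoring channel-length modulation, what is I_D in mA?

I_D = 0.742 mA

V_SG = V_DD − V_G = 1.83 − 0.36 = 1.47 V, so V_ov = 1.47 − 0.742 = 0.728 V.
k_p = μ_pC_ox · (W/L) = 2.8 mA/V².
Assume saturation: I_D = ½ k_p V_ov² = 0.5 × 2.8 × 0.728² = 0.742 mA, giving V_SD = V_DD − I_D R_D = 1.83 − 0.742 × 0.789 = 1.24 V.
V_SD = 1.24 V ≥ V_ov = 0.728 V, confirming saturation.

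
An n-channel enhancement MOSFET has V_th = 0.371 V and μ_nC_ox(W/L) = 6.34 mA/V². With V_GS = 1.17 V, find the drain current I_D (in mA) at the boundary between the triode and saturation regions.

At the boundary V_DS = V_ov = V_GS − V_th = 1.17 − 0.371 = 0.799 V.
I_D = ½ k_n V_ov² = 0.5 × 6.34 × 0.799² = 2.02 mA.

I_D = 2.02 mA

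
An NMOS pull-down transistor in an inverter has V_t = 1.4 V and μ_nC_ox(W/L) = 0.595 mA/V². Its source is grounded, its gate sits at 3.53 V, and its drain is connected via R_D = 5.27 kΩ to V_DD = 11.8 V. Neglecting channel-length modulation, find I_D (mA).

I_D = 1.35 mA

V_GS = V_G = 3.53 V, so V_ov = 3.53 − 1.4 = 2.13 V.
Assume saturation: I_D = ½ k_n V_ov² = 0.5 × 0.595 × 2.13² = 1.35 mA, giving V_DS = V_DD − I_D R_D = 11.8 − 1.35 × 5.27 = 4.69 V.
V_DS = 4.69 V ≥ V_ov = 2.13 V, confirming saturation.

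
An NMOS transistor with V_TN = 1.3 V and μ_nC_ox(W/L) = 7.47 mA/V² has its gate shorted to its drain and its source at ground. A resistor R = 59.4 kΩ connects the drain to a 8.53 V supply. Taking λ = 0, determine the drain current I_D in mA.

With gate tied to drain, V_GS = V_DS ≥ V_GS − V_TN, so the device is in saturation.
KCL at the drain: ½ k_n (V_GS − V_TN)² = (V_DD − V_GS)/R.
Let x = V_GS − 1.3. Then 222 x² + x − 7.23 = 0, giving x = 0.178 V (positive root), so V_GS = 1.48 V.
I_D = (V_DD − V_GS)/R = (8.53 − 1.48) / 59.4 = 0.119 mA.

I_D = 0.119 mA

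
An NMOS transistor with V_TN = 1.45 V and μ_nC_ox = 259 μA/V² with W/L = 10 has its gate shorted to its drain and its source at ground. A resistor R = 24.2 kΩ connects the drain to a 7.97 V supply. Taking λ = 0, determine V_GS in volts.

With gate tied to drain, V_GS = V_DS ≥ V_GS − V_TN, so the device is in saturation.
k_n = μ_nC_ox · (W/L) = 2.59 mA/V².
KCL at the drain: ½ k_n (V_GS − V_TN)² = (V_DD − V_GS)/R.
Let x = V_GS − 1.45. Then 31.3 x² + x − 6.52 = 0, giving x = 0.44 V (positive root), so V_GS = 1.89 V.
I_D = (V_DD − V_GS)/R = (7.97 − 1.89) / 24.2 = 0.251 mA.

V_GS = 1.89 V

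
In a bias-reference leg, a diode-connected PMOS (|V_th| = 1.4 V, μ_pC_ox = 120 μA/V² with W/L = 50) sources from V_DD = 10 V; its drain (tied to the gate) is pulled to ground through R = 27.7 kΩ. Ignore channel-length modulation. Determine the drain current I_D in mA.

With gate tied to drain, V_SG = V_SD ≥ V_SG − |V_th|, so the device is in saturation.
k_p = μ_pC_ox · (W/L) = 6 mA/V².
KCL at the drain: ½ k_p (V_SG − |V_th|)² = (V_DD − V_SG)/R.
Let x = V_SG − 1.4. Then 83.1 x² + x − 8.6 = 0, giving x = 0.316 V (positive root), so V_SG = 1.72 V.
I_D = (V_DD − V_SG)/R = (10 − 1.72) / 27.7 = 0.299 mA.

I_D = 0.299 mA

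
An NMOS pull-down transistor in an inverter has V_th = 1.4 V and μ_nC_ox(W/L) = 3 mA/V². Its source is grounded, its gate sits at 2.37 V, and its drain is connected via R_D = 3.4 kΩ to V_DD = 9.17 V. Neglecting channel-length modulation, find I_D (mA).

V_GS = V_G = 2.37 V, so V_ov = 2.37 − 1.4 = 0.97 V.
Assume saturation: I_D = ½ k_n V_ov² = 0.5 × 3 × 0.97² = 1.41 mA, giving V_DS = V_DD − I_D R_D = 9.17 − 1.41 × 3.4 = 4.37 V.
V_DS = 4.37 V ≥ V_ov = 0.97 V, confirming saturation.

I_D = 1.41 mA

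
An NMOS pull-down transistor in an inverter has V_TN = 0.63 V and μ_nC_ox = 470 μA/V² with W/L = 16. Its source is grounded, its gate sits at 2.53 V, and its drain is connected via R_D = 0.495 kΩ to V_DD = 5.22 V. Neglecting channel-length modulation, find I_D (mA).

I_D = 8.95 mA

V_GS = V_G = 2.53 V, so V_ov = 2.53 − 0.63 = 1.9 V.
k_n = μ_nC_ox · (W/L) = 7.52 mA/V².
Assume saturation: I_D = ½ k_n V_ov² = 0.5 × 7.52 × 1.9² = 13.6 mA, giving V_DS = V_DD − I_D R_D = 5.22 − 13.6 × 0.495 = -1.5 V.
But -1.5 V < V_ov = 1.9 V, so the device is actually in triode.
In triode I_D = k_n[V_ov V_DS − ½ V_DS²] and I_D = (V_DD − V_DS)/R_D. Equating: 1.86 V_DS² − 8.073 V_DS + 5.22 = 0, giving V_DS = 0.791 V (the root below V_ov).
I_D = (5.22 − 0.791) / 0.495 = 8.95 mA.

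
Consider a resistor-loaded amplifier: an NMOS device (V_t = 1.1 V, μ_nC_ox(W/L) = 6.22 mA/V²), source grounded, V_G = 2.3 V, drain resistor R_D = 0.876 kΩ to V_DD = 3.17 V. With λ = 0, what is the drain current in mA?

V_GS = V_G = 2.3 V, so V_ov = 2.3 − 1.1 = 1.2 V.
Assume saturation: I_D = ½ k_n V_ov² = 0.5 × 6.22 × 1.2² = 4.48 mA, giving V_DS = V_DD − I_D R_D = 3.17 − 4.48 × 0.876 = -0.753 V.
But -0.753 V < V_ov = 1.2 V, so the device is actually in triode.
In triode I_D = k_n[V_ov V_DS − ½ V_DS²] and I_D = (V_DD − V_DS)/R_D. Equating: 2.72 V_DS² − 7.538 V_DS + 3.17 = 0, giving V_DS = 0.517 V (the root below V_ov).
I_D = (3.17 − 0.517) / 0.876 = 3.03 mA.

I_D = 3.03 mA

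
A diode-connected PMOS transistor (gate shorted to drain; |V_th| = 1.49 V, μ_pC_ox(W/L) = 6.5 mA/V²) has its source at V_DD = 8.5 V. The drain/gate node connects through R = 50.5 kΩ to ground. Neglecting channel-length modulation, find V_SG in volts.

V_SG = 1.69 V

With gate tied to drain, V_SG = V_SD ≥ V_SG − |V_th|, so the device is in saturation.
KCL at the drain: ½ k_p (V_SG − |V_th|)² = (V_DD − V_SG)/R.
Let x = V_SG − 1.49. Then 164 x² + x − 7.01 = 0, giving x = 0.204 V (positive root), so V_SG = 1.69 V.
I_D = (V_DD − V_SG)/R = (8.5 − 1.69) / 50.5 = 0.135 mA.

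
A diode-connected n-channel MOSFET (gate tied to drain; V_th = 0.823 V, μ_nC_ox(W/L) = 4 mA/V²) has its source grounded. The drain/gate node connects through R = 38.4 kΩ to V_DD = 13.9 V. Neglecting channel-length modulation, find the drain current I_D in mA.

I_D = 0.330 mA

With gate tied to drain, V_GS = V_DS ≥ V_GS − V_th, so the device is in saturation.
KCL at the drain: ½ k_n (V_GS − V_th)² = (V_DD − V_GS)/R.
Let x = V_GS − 0.823. Then 76.8 x² + x − 13.08 = 0, giving x = 0.406 V (positive root), so V_GS = 1.23 V.
I_D = (V_DD − V_GS)/R = (13.9 − 1.23) / 38.4 = 0.33 mA.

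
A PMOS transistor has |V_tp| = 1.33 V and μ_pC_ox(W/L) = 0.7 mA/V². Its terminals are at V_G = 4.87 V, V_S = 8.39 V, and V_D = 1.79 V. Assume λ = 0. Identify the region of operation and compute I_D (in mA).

V_SG = V_S − V_G = 8.39 − 4.87 = 3.52 V; V_SD = V_S − V_D = 8.39 − 1.79 = 6.6 V.
V_ov = V_SG − |V_tp| = 3.52 − 1.33 = 2.19 V.
Since V_SD = 6.6 V ≥ V_ov = 2.19 V, the device is in saturation.
I_D = ½ k_p V_ov² = 0.5 × 0.7 × 2.19² = 1.68 mA.

Saturation; I_D = 1.68 mA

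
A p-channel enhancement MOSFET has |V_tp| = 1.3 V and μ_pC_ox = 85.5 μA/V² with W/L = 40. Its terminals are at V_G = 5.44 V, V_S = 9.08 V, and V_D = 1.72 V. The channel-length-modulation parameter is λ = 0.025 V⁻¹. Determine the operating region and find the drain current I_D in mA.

Saturation; I_D = 11.1 mA

V_SG = V_S − V_G = 9.08 − 5.44 = 3.64 V; V_SD = V_S − V_D = 9.08 − 1.72 = 7.36 V.
k_p = μ_pC_ox · (W/L) = 3.42 mA/V².
V_ov = V_SG − |V_tp| = 3.64 − 1.3 = 2.34 V.
Since V_SD = 7.36 V ≥ V_ov = 2.34 V, the device is in saturation.
I_D = ½ k_p V_ov² (1 + λ V_SD) = 0.5 × 3.42 × 2.34² × (1 + 0.025 × 7.36) = 11.1 mA.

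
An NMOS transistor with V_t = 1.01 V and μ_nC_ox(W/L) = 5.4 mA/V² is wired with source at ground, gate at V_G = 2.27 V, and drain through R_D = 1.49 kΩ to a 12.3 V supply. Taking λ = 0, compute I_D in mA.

I_D = 4.29 mA

V_GS = V_G = 2.27 V, so V_ov = 2.27 − 1.01 = 1.26 V.
Assume saturation: I_D = ½ k_n V_ov² = 0.5 × 5.4 × 1.26² = 4.29 mA, giving V_DS = V_DD − I_D R_D = 12.3 − 4.29 × 1.49 = 5.91 V.
V_DS = 5.91 V ≥ V_ov = 1.26 V, confirming saturation.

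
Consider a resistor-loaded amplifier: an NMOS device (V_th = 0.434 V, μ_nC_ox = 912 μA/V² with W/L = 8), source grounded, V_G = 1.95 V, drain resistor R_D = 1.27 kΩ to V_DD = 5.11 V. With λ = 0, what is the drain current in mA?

I_D = 3.72 mA

V_GS = V_G = 1.95 V, so V_ov = 1.95 − 0.434 = 1.52 V.
k_n = μ_nC_ox · (W/L) = 7.296 mA/V².
Assume saturation: I_D = ½ k_n V_ov² = 0.5 × 7.296 × 1.52² = 8.38 mA, giving V_DS = V_DD − I_D R_D = 5.11 − 8.38 × 1.27 = -5.54 V.
But -5.54 V < V_ov = 1.52 V, so the device is actually in triode.
In triode I_D = k_n[V_ov V_DS − ½ V_DS²] and I_D = (V_DD − V_DS)/R_D. Equating: 4.63 V_DS² − 15.05 V_DS + 5.11 = 0, giving V_DS = 0.385 V (the root below V_ov).
I_D = (5.11 − 0.385) / 1.27 = 3.72 mA.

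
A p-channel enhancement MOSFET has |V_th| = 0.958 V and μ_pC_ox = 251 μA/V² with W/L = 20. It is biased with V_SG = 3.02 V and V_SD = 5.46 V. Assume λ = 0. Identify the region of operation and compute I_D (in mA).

Saturation; I_D = 10.7 mA

k_p = μ_pC_ox · (W/L) = 5.02 mA/V².
V_ov = V_SG − |V_th| = 3.02 − 0.958 = 2.06 V.
Since V_SD = 5.46 V ≥ V_ov = 2.06 V, the device is in saturation.
I_D = ½ k_p V_ov² = 0.5 × 5.02 × 2.06² = 10.7 mA.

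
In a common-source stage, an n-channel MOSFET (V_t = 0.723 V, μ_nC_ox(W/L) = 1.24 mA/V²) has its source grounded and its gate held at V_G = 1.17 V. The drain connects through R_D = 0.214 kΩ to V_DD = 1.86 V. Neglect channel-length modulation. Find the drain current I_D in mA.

V_GS = V_G = 1.17 V, so V_ov = 1.17 − 0.723 = 0.447 V.
Assume saturation: I_D = ½ k_n V_ov² = 0.5 × 1.24 × 0.447² = 0.124 mA, giving V_DS = V_DD − I_D R_D = 1.86 − 0.124 × 0.214 = 1.83 V.
V_DS = 1.83 V ≥ V_ov = 0.447 V, confirming saturation.

I_D = 0.124 mA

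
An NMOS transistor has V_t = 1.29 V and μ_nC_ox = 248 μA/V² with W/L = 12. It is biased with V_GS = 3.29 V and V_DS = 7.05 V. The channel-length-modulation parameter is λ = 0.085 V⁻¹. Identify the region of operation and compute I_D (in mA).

Saturation; I_D = 9.52 mA

k_n = μ_nC_ox · (W/L) = 2.976 mA/V².
V_ov = V_GS − V_t = 3.29 − 1.29 = 2 V.
Since V_DS = 7.05 V ≥ V_ov = 2 V, the device is in saturation.
I_D = ½ k_n V_ov² (1 + λ V_DS) = 0.5 × 2.976 × 2² × (1 + 0.085 × 7.05) = 9.52 mA.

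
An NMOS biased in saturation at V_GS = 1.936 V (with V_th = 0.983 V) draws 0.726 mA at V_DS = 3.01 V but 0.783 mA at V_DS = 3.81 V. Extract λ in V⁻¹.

With V_GS fixed, I_D ∝ (1 + λ V_DS) in saturation, so I_D2/I_D1 = (1 + λ V_DS2)/(1 + λ V_DS1).
0.783/0.726 = 1.079 = (1 + 3.81 λ)/(1 + 3.01 λ).
Solving: λ (I_D1 V_DS2 − I_D2 V_DS1) = I_D2 − I_D1, so λ = (0.783 − 0.726) / (0.726 × 3.81 − 0.783 × 3.01) = 0.057 / 0.409 = 0.139 V⁻¹.

λ = 0.139 V⁻¹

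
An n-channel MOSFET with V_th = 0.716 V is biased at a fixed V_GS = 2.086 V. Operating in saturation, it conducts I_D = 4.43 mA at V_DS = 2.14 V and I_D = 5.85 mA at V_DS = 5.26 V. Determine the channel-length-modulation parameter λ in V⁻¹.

With V_GS fixed, I_D ∝ (1 + λ V_DS) in saturation, so I_D2/I_D1 = (1 + λ V_DS2)/(1 + λ V_DS1).
5.85/4.43 = 1.321 = (1 + 5.26 λ)/(1 + 2.14 λ).
Solving: λ (I_D1 V_DS2 − I_D2 V_DS1) = I_D2 − I_D1, so λ = (5.85 − 4.43) / (4.43 × 5.26 − 5.85 × 2.14) = 1.42 / 10.8 = 0.132 V⁻¹.

λ = 0.132 V⁻¹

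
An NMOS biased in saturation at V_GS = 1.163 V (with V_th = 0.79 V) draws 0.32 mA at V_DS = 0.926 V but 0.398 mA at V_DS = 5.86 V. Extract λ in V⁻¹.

λ = 0.0518 V⁻¹

With V_GS fixed, I_D ∝ (1 + λ V_DS) in saturation, so I_D2/I_D1 = (1 + λ V_DS2)/(1 + λ V_DS1).
0.398/0.32 = 1.244 = (1 + 5.86 λ)/(1 + 0.926 λ).
Solving: λ (I_D1 V_DS2 − I_D2 V_DS1) = I_D2 − I_D1, so λ = (0.398 − 0.32) / (0.32 × 5.86 − 0.398 × 0.926) = 0.078 / 1.51 = 0.0518 V⁻¹.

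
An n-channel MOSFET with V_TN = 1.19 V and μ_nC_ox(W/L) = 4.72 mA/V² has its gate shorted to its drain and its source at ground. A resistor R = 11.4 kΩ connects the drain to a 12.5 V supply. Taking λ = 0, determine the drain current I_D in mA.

I_D = 0.937 mA

With gate tied to drain, V_GS = V_DS ≥ V_GS − V_TN, so the device is in saturation.
KCL at the drain: ½ k_n (V_GS − V_TN)² = (V_DD − V_GS)/R.
Let x = V_GS − 1.19. Then 26.9 x² + x − 11.31 = 0, giving x = 0.63 V (positive root), so V_GS = 1.82 V.
I_D = (V_DD − V_GS)/R = (12.5 − 1.82) / 11.4 = 0.937 mA.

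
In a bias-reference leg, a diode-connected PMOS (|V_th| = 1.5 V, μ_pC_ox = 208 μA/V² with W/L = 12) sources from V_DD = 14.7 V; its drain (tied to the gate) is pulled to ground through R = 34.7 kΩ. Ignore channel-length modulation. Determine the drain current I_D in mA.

I_D = 0.365 mA

With gate tied to drain, V_SG = V_SD ≥ V_SG − |V_th|, so the device is in saturation.
k_p = μ_pC_ox · (W/L) = 2.496 mA/V².
KCL at the drain: ½ k_p (V_SG − |V_th|)² = (V_DD − V_SG)/R.
Let x = V_SG − 1.5. Then 43.3 x² + x − 13.2 = 0, giving x = 0.541 V (positive root), so V_SG = 2.04 V.
I_D = (V_DD − V_SG)/R = (14.7 − 2.04) / 34.7 = 0.365 mA.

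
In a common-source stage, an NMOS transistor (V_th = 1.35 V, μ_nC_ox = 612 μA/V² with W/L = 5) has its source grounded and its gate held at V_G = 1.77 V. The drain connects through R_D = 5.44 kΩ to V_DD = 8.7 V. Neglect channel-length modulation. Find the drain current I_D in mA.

I_D = 0.270 mA

V_GS = V_G = 1.77 V, so V_ov = 1.77 − 1.35 = 0.42 V.
k_n = μ_nC_ox · (W/L) = 3.06 mA/V².
Assume saturation: I_D = ½ k_n V_ov² = 0.5 × 3.06 × 0.42² = 0.27 mA, giving V_DS = V_DD − I_D R_D = 8.7 − 0.27 × 5.44 = 7.23 V.
V_DS = 7.23 V ≥ V_ov = 0.42 V, confirming saturation.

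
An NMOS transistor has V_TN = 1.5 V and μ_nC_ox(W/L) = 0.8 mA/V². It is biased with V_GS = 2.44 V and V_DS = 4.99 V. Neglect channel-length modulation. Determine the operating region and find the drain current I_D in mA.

Saturation; I_D = 0.353 mA

V_ov = V_GS − V_TN = 2.44 − 1.5 = 0.94 V.
Since V_DS = 4.99 V ≥ V_ov = 0.94 V, the device is in saturation.
I_D = ½ k_n V_ov² = 0.5 × 0.8 × 0.94² = 0.353 mA.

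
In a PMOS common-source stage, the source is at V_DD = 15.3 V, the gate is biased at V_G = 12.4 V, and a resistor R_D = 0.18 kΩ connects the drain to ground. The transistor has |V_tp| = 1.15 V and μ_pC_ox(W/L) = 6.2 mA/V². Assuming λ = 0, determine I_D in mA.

I_D = 9.49 mA

V_SG = V_DD − V_G = 15.3 − 12.4 = 2.9 V, so V_ov = 2.9 − 1.15 = 1.75 V.
Assume saturation: I_D = ½ k_p V_ov² = 0.5 × 6.2 × 1.75² = 9.49 mA, giving V_SD = V_DD − I_D R_D = 15.3 − 9.49 × 0.18 = 13.6 V.
V_SD = 13.6 V ≥ V_ov = 1.75 V, confirming saturation.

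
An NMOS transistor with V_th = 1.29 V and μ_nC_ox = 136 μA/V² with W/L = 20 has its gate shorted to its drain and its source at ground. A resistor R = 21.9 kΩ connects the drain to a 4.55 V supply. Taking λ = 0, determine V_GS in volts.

With gate tied to drain, V_GS = V_DS ≥ V_GS − V_th, so the device is in saturation.
k_n = μ_nC_ox · (W/L) = 2.72 mA/V².
KCL at the drain: ½ k_n (V_GS − V_th)² = (V_DD − V_GS)/R.
Let x = V_GS − 1.29. Then 29.8 x² + x − 3.26 = 0, giving x = 0.314 V (positive root), so V_GS = 1.6 V.
I_D = (V_DD − V_GS)/R = (4.55 − 1.6) / 21.9 = 0.134 mA.

V_GS = 1.60 V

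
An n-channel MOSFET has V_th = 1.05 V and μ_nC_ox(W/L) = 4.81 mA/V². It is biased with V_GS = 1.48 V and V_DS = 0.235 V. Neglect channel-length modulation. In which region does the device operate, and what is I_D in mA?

V_ov = V_GS − V_th = 1.48 − 1.05 = 0.43 V.
Since V_DS = 0.235 V < V_ov = 0.43 V, the device is in the triode region.
I_D = k_n [V_ov · V_DS − ½ V_DS²] = 4.81 × [0.43 × 0.235 − 0.5 × 0.235²] = 0.353 mA.

Triode; I_D = 0.353 mA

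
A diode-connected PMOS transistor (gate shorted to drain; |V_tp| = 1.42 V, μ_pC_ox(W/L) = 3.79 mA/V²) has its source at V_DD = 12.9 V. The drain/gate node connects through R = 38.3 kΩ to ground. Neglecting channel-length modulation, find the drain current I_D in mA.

I_D = 0.290 mA

With gate tied to drain, V_SG = V_SD ≥ V_SG − |V_tp|, so the device is in saturation.
KCL at the drain: ½ k_p (V_SG − |V_tp|)² = (V_DD − V_SG)/R.
Let x = V_SG − 1.42. Then 72.6 x² + x − 11.48 = 0, giving x = 0.391 V (positive root), so V_SG = 1.81 V.
I_D = (V_DD − V_SG)/R = (12.9 − 1.81) / 38.3 = 0.29 mA.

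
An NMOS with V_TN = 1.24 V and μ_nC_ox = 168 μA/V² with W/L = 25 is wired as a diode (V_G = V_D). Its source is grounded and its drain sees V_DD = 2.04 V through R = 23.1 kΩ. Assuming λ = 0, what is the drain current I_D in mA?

I_D = 0.0295 mA

With gate tied to drain, V_GS = V_DS ≥ V_GS − V_TN, so the device is in saturation.
k_n = μ_nC_ox · (W/L) = 4.2 mA/V².
KCL at the drain: ½ k_n (V_GS − V_TN)² = (V_DD − V_GS)/R.
Let x = V_GS − 1.24. Then 48.5 x² + x − 0.8 = 0, giving x = 0.119 V (positive root), so V_GS = 1.36 V.
I_D = (V_DD − V_GS)/R = (2.04 − 1.36) / 23.1 = 0.0295 mA.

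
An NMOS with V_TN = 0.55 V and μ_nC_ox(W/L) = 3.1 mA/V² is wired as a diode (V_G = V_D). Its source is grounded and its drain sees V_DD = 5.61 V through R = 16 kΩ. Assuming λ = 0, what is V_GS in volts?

V_GS = 0.982 V

With gate tied to drain, V_GS = V_DS ≥ V_GS − V_TN, so the device is in saturation.
KCL at the drain: ½ k_n (V_GS − V_TN)² = (V_DD − V_GS)/R.
Let x = V_GS − 0.55. Then 24.8 x² + x − 5.06 = 0, giving x = 0.432 V (positive root), so V_GS = 0.982 V.
I_D = (V_DD − V_GS)/R = (5.61 − 0.982) / 16 = 0.289 mA.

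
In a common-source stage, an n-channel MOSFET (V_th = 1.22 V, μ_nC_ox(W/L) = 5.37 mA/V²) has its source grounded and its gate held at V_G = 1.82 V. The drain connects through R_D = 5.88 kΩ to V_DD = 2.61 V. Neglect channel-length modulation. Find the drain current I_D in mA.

I_D = 0.419 mA

V_GS = V_G = 1.82 V, so V_ov = 1.82 − 1.22 = 0.6 V.
Assume saturation: I_D = ½ k_n V_ov² = 0.5 × 5.37 × 0.6² = 0.967 mA, giving V_DS = V_DD − I_D R_D = 2.61 − 0.967 × 5.88 = -3.07 V.
But -3.07 V < V_ov = 0.6 V, so the device is actually in triode.
In triode I_D = k_n[V_ov V_DS − ½ V_DS²] and I_D = (V_DD − V_DS)/R_D. Equating: 15.8 V_DS² − 19.95 V_DS + 2.61 = 0, giving V_DS = 0.148 V (the root below V_ov).
I_D = (2.61 − 0.148) / 5.88 = 0.419 mA.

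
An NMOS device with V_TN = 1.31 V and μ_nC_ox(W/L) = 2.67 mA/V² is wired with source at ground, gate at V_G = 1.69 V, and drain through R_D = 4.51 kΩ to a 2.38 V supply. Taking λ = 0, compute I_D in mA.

I_D = 0.193 mA

V_GS = V_G = 1.69 V, so V_ov = 1.69 − 1.31 = 0.38 V.
Assume saturation: I_D = ½ k_n V_ov² = 0.5 × 2.67 × 0.38² = 0.193 mA, giving V_DS = V_DD − I_D R_D = 2.38 − 0.193 × 4.51 = 1.51 V.
V_DS = 1.51 V ≥ V_ov = 0.38 V, confirming saturation.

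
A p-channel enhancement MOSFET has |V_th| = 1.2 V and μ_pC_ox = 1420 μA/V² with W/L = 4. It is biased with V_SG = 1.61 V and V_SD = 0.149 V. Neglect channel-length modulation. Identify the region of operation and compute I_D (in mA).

k_p = μ_pC_ox · (W/L) = 5.68 mA/V².
V_ov = V_SG − |V_th| = 1.61 − 1.2 = 0.41 V.
Since V_SD = 0.149 V < V_ov = 0.41 V, the device is in the triode region.
I_D = k_p [V_ov · V_SD − ½ V_SD²] = 5.68 × [0.41 × 0.149 − 0.5 × 0.149²] = 0.284 mA.

Triode; I_D = 0.284 mA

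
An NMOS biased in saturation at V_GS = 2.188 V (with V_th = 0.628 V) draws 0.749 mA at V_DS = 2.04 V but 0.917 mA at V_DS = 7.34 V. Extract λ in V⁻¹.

With V_GS fixed, I_D ∝ (1 + λ V_DS) in saturation, so I_D2/I_D1 = (1 + λ V_DS2)/(1 + λ V_DS1).
0.917/0.749 = 1.224 = (1 + 7.34 λ)/(1 + 2.04 λ).
Solving: λ (I_D1 V_DS2 − I_D2 V_DS1) = I_D2 − I_D1, so λ = (0.917 − 0.749) / (0.749 × 7.34 − 0.917 × 2.04) = 0.168 / 3.63 = 0.0463 V⁻¹.

λ = 0.0463 V⁻¹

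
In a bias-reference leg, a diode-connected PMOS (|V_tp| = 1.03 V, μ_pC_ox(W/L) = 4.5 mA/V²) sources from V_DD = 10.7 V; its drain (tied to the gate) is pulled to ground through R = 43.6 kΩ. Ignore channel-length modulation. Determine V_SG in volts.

V_SG = 1.34 V

With gate tied to drain, V_SG = V_SD ≥ V_SG − |V_tp|, so the device is in saturation.
KCL at the drain: ½ k_p (V_SG − |V_tp|)² = (V_DD − V_SG)/R.
Let x = V_SG − 1.03. Then 98.1 x² + x − 9.67 = 0, giving x = 0.309 V (positive root), so V_SG = 1.34 V.
I_D = (V_DD − V_SG)/R = (10.7 − 1.34) / 43.6 = 0.215 mA.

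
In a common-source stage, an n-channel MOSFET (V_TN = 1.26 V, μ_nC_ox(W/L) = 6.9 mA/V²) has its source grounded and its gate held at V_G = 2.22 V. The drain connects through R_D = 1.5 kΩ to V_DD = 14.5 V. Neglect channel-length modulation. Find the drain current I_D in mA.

I_D = 3.18 mA

V_GS = V_G = 2.22 V, so V_ov = 2.22 − 1.26 = 0.96 V.
Assume saturation: I_D = ½ k_n V_ov² = 0.5 × 6.9 × 0.96² = 3.18 mA, giving V_DS = V_DD − I_D R_D = 14.5 − 3.18 × 1.5 = 9.73 V.
V_DS = 9.73 V ≥ V_ov = 0.96 V, confirming saturation.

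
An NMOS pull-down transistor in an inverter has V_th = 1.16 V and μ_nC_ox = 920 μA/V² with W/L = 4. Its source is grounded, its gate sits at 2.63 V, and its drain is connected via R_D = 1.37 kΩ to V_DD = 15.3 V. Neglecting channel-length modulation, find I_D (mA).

V_GS = V_G = 2.63 V, so V_ov = 2.63 − 1.16 = 1.47 V.
k_n = μ_nC_ox · (W/L) = 3.68 mA/V².
Assume saturation: I_D = ½ k_n V_ov² = 0.5 × 3.68 × 1.47² = 3.98 mA, giving V_DS = V_DD − I_D R_D = 15.3 − 3.98 × 1.37 = 9.85 V.
V_DS = 9.85 V ≥ V_ov = 1.47 V, confirming saturation.

I_D = 3.98 mA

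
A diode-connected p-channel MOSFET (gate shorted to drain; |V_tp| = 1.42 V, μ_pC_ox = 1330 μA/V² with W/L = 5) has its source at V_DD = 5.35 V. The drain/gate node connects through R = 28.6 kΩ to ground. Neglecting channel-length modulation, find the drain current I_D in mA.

I_D = 0.130 mA

With gate tied to drain, V_SG = V_SD ≥ V_SG − |V_tp|, so the device is in saturation.
k_p = μ_pC_ox · (W/L) = 6.65 mA/V².
KCL at the drain: ½ k_p (V_SG − |V_tp|)² = (V_DD − V_SG)/R.
Let x = V_SG − 1.42. Then 95.1 x² + x − 3.93 = 0, giving x = 0.198 V (positive root), so V_SG = 1.62 V.
I_D = (V_DD − V_SG)/R = (5.35 − 1.62) / 28.6 = 0.13 mA.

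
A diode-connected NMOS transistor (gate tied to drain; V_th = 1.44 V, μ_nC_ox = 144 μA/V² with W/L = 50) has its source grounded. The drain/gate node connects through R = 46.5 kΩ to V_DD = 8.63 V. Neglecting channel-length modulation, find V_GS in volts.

V_GS = 1.64 V

With gate tied to drain, V_GS = V_DS ≥ V_GS − V_th, so the device is in saturation.
k_n = μ_nC_ox · (W/L) = 7.2 mA/V².
KCL at the drain: ½ k_n (V_GS − V_th)² = (V_DD − V_GS)/R.
Let x = V_GS − 1.44. Then 167 x² + x − 7.19 = 0, giving x = 0.204 V (positive root), so V_GS = 1.64 V.
I_D = (V_DD − V_GS)/R = (8.63 − 1.64) / 46.5 = 0.15 mA.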